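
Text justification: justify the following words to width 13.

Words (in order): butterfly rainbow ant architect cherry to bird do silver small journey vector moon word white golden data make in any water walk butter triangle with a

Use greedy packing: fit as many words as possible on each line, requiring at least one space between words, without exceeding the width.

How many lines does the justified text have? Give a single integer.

Answer: 15

Derivation:
Line 1: ['butterfly'] (min_width=9, slack=4)
Line 2: ['rainbow', 'ant'] (min_width=11, slack=2)
Line 3: ['architect'] (min_width=9, slack=4)
Line 4: ['cherry', 'to'] (min_width=9, slack=4)
Line 5: ['bird', 'do'] (min_width=7, slack=6)
Line 6: ['silver', 'small'] (min_width=12, slack=1)
Line 7: ['journey'] (min_width=7, slack=6)
Line 8: ['vector', 'moon'] (min_width=11, slack=2)
Line 9: ['word', 'white'] (min_width=10, slack=3)
Line 10: ['golden', 'data'] (min_width=11, slack=2)
Line 11: ['make', 'in', 'any'] (min_width=11, slack=2)
Line 12: ['water', 'walk'] (min_width=10, slack=3)
Line 13: ['butter'] (min_width=6, slack=7)
Line 14: ['triangle', 'with'] (min_width=13, slack=0)
Line 15: ['a'] (min_width=1, slack=12)
Total lines: 15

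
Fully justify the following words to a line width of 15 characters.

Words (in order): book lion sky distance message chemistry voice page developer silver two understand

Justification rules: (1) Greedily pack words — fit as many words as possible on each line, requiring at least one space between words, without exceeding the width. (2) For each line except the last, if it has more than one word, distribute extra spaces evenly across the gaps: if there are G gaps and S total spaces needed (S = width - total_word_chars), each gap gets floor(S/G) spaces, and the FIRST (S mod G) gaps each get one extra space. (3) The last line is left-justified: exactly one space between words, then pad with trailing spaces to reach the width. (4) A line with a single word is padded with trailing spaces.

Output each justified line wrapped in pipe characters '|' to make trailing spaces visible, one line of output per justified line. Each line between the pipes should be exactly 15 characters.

Answer: |book  lion  sky|
|distance       |
|message        |
|chemistry voice|
|page  developer|
|silver      two|
|understand     |

Derivation:
Line 1: ['book', 'lion', 'sky'] (min_width=13, slack=2)
Line 2: ['distance'] (min_width=8, slack=7)
Line 3: ['message'] (min_width=7, slack=8)
Line 4: ['chemistry', 'voice'] (min_width=15, slack=0)
Line 5: ['page', 'developer'] (min_width=14, slack=1)
Line 6: ['silver', 'two'] (min_width=10, slack=5)
Line 7: ['understand'] (min_width=10, slack=5)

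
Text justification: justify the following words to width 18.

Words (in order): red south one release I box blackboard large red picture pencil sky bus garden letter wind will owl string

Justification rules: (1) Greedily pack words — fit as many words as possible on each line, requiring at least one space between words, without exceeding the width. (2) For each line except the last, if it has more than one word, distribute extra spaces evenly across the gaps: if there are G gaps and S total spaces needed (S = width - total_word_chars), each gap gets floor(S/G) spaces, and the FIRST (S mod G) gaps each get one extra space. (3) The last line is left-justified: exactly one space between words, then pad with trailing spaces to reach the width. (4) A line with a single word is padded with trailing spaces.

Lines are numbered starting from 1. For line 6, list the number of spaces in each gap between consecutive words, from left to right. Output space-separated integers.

Line 1: ['red', 'south', 'one'] (min_width=13, slack=5)
Line 2: ['release', 'I', 'box'] (min_width=13, slack=5)
Line 3: ['blackboard', 'large'] (min_width=16, slack=2)
Line 4: ['red', 'picture', 'pencil'] (min_width=18, slack=0)
Line 5: ['sky', 'bus', 'garden'] (min_width=14, slack=4)
Line 6: ['letter', 'wind', 'will'] (min_width=16, slack=2)
Line 7: ['owl', 'string'] (min_width=10, slack=8)

Answer: 2 2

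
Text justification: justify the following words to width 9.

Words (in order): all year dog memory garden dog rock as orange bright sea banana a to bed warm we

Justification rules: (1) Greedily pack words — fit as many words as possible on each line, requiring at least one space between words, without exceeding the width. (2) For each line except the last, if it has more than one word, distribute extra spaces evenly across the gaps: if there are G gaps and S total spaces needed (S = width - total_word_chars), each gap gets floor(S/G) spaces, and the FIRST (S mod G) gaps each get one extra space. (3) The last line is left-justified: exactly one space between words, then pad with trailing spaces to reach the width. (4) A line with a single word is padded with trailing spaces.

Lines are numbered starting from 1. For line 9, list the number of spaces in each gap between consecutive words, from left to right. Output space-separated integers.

Line 1: ['all', 'year'] (min_width=8, slack=1)
Line 2: ['dog'] (min_width=3, slack=6)
Line 3: ['memory'] (min_width=6, slack=3)
Line 4: ['garden'] (min_width=6, slack=3)
Line 5: ['dog', 'rock'] (min_width=8, slack=1)
Line 6: ['as', 'orange'] (min_width=9, slack=0)
Line 7: ['bright'] (min_width=6, slack=3)
Line 8: ['sea'] (min_width=3, slack=6)
Line 9: ['banana', 'a'] (min_width=8, slack=1)
Line 10: ['to', 'bed'] (min_width=6, slack=3)
Line 11: ['warm', 'we'] (min_width=7, slack=2)

Answer: 2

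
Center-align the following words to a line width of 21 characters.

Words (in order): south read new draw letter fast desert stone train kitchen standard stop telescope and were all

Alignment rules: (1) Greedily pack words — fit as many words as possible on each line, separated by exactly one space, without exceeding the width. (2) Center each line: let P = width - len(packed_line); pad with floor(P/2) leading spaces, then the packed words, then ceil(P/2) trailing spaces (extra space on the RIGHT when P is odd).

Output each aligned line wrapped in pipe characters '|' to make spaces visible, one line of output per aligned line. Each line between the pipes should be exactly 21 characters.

Line 1: ['south', 'read', 'new', 'draw'] (min_width=19, slack=2)
Line 2: ['letter', 'fast', 'desert'] (min_width=18, slack=3)
Line 3: ['stone', 'train', 'kitchen'] (min_width=19, slack=2)
Line 4: ['standard', 'stop'] (min_width=13, slack=8)
Line 5: ['telescope', 'and', 'were'] (min_width=18, slack=3)
Line 6: ['all'] (min_width=3, slack=18)

Answer: | south read new draw |
| letter fast desert  |
| stone train kitchen |
|    standard stop    |
| telescope and were  |
|         all         |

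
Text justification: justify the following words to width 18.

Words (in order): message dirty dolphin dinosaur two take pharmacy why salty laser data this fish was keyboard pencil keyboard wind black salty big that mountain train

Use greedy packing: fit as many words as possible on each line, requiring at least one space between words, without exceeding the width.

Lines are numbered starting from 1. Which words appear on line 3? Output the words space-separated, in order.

Line 1: ['message', 'dirty'] (min_width=13, slack=5)
Line 2: ['dolphin', 'dinosaur'] (min_width=16, slack=2)
Line 3: ['two', 'take', 'pharmacy'] (min_width=17, slack=1)
Line 4: ['why', 'salty', 'laser'] (min_width=15, slack=3)
Line 5: ['data', 'this', 'fish', 'was'] (min_width=18, slack=0)
Line 6: ['keyboard', 'pencil'] (min_width=15, slack=3)
Line 7: ['keyboard', 'wind'] (min_width=13, slack=5)
Line 8: ['black', 'salty', 'big'] (min_width=15, slack=3)
Line 9: ['that', 'mountain'] (min_width=13, slack=5)
Line 10: ['train'] (min_width=5, slack=13)

Answer: two take pharmacy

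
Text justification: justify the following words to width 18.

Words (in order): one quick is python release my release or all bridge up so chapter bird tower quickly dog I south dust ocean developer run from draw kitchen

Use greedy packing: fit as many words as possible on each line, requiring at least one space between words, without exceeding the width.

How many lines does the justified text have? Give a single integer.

Answer: 9

Derivation:
Line 1: ['one', 'quick', 'is'] (min_width=12, slack=6)
Line 2: ['python', 'release', 'my'] (min_width=17, slack=1)
Line 3: ['release', 'or', 'all'] (min_width=14, slack=4)
Line 4: ['bridge', 'up', 'so'] (min_width=12, slack=6)
Line 5: ['chapter', 'bird', 'tower'] (min_width=18, slack=0)
Line 6: ['quickly', 'dog', 'I'] (min_width=13, slack=5)
Line 7: ['south', 'dust', 'ocean'] (min_width=16, slack=2)
Line 8: ['developer', 'run', 'from'] (min_width=18, slack=0)
Line 9: ['draw', 'kitchen'] (min_width=12, slack=6)
Total lines: 9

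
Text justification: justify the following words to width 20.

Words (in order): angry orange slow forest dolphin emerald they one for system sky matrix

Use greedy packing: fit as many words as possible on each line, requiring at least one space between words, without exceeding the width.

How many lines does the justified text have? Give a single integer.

Line 1: ['angry', 'orange', 'slow'] (min_width=17, slack=3)
Line 2: ['forest', 'dolphin'] (min_width=14, slack=6)
Line 3: ['emerald', 'they', 'one', 'for'] (min_width=20, slack=0)
Line 4: ['system', 'sky', 'matrix'] (min_width=17, slack=3)
Total lines: 4

Answer: 4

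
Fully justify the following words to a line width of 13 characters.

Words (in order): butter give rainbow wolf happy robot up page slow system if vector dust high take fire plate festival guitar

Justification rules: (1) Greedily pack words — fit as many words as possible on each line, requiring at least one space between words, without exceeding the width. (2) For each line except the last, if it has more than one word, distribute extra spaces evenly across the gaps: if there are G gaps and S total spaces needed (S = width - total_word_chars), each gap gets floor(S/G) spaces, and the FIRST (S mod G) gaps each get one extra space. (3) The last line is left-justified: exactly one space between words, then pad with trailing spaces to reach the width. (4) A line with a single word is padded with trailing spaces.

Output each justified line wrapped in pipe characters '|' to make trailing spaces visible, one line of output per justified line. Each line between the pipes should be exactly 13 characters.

Answer: |butter   give|
|rainbow  wolf|
|happy   robot|
|up  page slow|
|system     if|
|vector   dust|
|high     take|
|fire    plate|
|festival     |
|guitar       |

Derivation:
Line 1: ['butter', 'give'] (min_width=11, slack=2)
Line 2: ['rainbow', 'wolf'] (min_width=12, slack=1)
Line 3: ['happy', 'robot'] (min_width=11, slack=2)
Line 4: ['up', 'page', 'slow'] (min_width=12, slack=1)
Line 5: ['system', 'if'] (min_width=9, slack=4)
Line 6: ['vector', 'dust'] (min_width=11, slack=2)
Line 7: ['high', 'take'] (min_width=9, slack=4)
Line 8: ['fire', 'plate'] (min_width=10, slack=3)
Line 9: ['festival'] (min_width=8, slack=5)
Line 10: ['guitar'] (min_width=6, slack=7)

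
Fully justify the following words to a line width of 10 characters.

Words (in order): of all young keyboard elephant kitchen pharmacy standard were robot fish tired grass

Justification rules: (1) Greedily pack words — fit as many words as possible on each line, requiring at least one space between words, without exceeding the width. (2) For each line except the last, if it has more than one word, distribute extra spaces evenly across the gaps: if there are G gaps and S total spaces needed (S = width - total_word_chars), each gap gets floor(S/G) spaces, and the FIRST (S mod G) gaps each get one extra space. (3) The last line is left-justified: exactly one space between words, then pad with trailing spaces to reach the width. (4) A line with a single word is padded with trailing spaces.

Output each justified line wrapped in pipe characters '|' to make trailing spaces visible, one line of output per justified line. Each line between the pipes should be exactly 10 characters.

Answer: |of     all|
|young     |
|keyboard  |
|elephant  |
|kitchen   |
|pharmacy  |
|standard  |
|were robot|
|fish tired|
|grass     |

Derivation:
Line 1: ['of', 'all'] (min_width=6, slack=4)
Line 2: ['young'] (min_width=5, slack=5)
Line 3: ['keyboard'] (min_width=8, slack=2)
Line 4: ['elephant'] (min_width=8, slack=2)
Line 5: ['kitchen'] (min_width=7, slack=3)
Line 6: ['pharmacy'] (min_width=8, slack=2)
Line 7: ['standard'] (min_width=8, slack=2)
Line 8: ['were', 'robot'] (min_width=10, slack=0)
Line 9: ['fish', 'tired'] (min_width=10, slack=0)
Line 10: ['grass'] (min_width=5, slack=5)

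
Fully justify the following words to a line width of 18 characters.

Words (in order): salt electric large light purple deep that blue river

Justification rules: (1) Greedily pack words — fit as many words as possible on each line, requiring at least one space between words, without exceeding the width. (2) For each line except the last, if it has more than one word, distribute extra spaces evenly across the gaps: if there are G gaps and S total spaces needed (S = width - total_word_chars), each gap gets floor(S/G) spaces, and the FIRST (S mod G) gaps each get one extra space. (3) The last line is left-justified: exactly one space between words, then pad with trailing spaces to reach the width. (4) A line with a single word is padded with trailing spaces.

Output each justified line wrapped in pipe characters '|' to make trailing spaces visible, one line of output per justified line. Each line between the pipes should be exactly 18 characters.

Line 1: ['salt', 'electric'] (min_width=13, slack=5)
Line 2: ['large', 'light', 'purple'] (min_width=18, slack=0)
Line 3: ['deep', 'that', 'blue'] (min_width=14, slack=4)
Line 4: ['river'] (min_width=5, slack=13)

Answer: |salt      electric|
|large light purple|
|deep   that   blue|
|river             |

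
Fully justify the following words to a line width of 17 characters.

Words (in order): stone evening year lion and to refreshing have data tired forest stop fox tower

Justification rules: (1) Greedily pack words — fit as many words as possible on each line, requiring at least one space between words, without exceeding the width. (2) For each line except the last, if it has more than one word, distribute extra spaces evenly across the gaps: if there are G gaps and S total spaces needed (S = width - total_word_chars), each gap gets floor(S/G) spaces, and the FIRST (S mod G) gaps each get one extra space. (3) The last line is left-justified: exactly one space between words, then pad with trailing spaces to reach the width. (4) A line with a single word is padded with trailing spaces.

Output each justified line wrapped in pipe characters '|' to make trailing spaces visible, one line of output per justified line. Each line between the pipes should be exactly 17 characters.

Answer: |stone     evening|
|year  lion and to|
|refreshing   have|
|data tired forest|
|stop fox tower   |

Derivation:
Line 1: ['stone', 'evening'] (min_width=13, slack=4)
Line 2: ['year', 'lion', 'and', 'to'] (min_width=16, slack=1)
Line 3: ['refreshing', 'have'] (min_width=15, slack=2)
Line 4: ['data', 'tired', 'forest'] (min_width=17, slack=0)
Line 5: ['stop', 'fox', 'tower'] (min_width=14, slack=3)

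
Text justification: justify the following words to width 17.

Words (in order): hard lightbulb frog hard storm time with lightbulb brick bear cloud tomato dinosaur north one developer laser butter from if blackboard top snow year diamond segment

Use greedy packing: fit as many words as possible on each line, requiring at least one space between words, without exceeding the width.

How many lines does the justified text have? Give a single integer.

Line 1: ['hard', 'lightbulb'] (min_width=14, slack=3)
Line 2: ['frog', 'hard', 'storm'] (min_width=15, slack=2)
Line 3: ['time', 'with'] (min_width=9, slack=8)
Line 4: ['lightbulb', 'brick'] (min_width=15, slack=2)
Line 5: ['bear', 'cloud', 'tomato'] (min_width=17, slack=0)
Line 6: ['dinosaur', 'north'] (min_width=14, slack=3)
Line 7: ['one', 'developer'] (min_width=13, slack=4)
Line 8: ['laser', 'butter', 'from'] (min_width=17, slack=0)
Line 9: ['if', 'blackboard', 'top'] (min_width=17, slack=0)
Line 10: ['snow', 'year', 'diamond'] (min_width=17, slack=0)
Line 11: ['segment'] (min_width=7, slack=10)
Total lines: 11

Answer: 11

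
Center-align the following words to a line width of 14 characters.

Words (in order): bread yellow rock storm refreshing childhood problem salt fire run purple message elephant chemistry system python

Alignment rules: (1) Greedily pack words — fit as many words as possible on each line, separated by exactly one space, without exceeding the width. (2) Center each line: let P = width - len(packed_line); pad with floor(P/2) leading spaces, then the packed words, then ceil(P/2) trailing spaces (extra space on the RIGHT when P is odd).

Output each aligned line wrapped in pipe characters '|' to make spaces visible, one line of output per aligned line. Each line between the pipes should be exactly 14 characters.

Line 1: ['bread', 'yellow'] (min_width=12, slack=2)
Line 2: ['rock', 'storm'] (min_width=10, slack=4)
Line 3: ['refreshing'] (min_width=10, slack=4)
Line 4: ['childhood'] (min_width=9, slack=5)
Line 5: ['problem', 'salt'] (min_width=12, slack=2)
Line 6: ['fire', 'run'] (min_width=8, slack=6)
Line 7: ['purple', 'message'] (min_width=14, slack=0)
Line 8: ['elephant'] (min_width=8, slack=6)
Line 9: ['chemistry'] (min_width=9, slack=5)
Line 10: ['system', 'python'] (min_width=13, slack=1)

Answer: | bread yellow |
|  rock storm  |
|  refreshing  |
|  childhood   |
| problem salt |
|   fire run   |
|purple message|
|   elephant   |
|  chemistry   |
|system python |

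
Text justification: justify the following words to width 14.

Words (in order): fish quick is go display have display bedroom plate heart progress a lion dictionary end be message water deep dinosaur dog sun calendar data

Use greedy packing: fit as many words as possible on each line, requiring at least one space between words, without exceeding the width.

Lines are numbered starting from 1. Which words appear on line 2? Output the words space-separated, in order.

Line 1: ['fish', 'quick', 'is'] (min_width=13, slack=1)
Line 2: ['go', 'display'] (min_width=10, slack=4)
Line 3: ['have', 'display'] (min_width=12, slack=2)
Line 4: ['bedroom', 'plate'] (min_width=13, slack=1)
Line 5: ['heart', 'progress'] (min_width=14, slack=0)
Line 6: ['a', 'lion'] (min_width=6, slack=8)
Line 7: ['dictionary', 'end'] (min_width=14, slack=0)
Line 8: ['be', 'message'] (min_width=10, slack=4)
Line 9: ['water', 'deep'] (min_width=10, slack=4)
Line 10: ['dinosaur', 'dog'] (min_width=12, slack=2)
Line 11: ['sun', 'calendar'] (min_width=12, slack=2)
Line 12: ['data'] (min_width=4, slack=10)

Answer: go display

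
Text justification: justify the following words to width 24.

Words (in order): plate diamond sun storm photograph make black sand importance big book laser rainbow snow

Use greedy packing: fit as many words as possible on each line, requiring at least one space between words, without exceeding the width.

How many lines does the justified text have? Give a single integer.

Answer: 4

Derivation:
Line 1: ['plate', 'diamond', 'sun', 'storm'] (min_width=23, slack=1)
Line 2: ['photograph', 'make', 'black'] (min_width=21, slack=3)
Line 3: ['sand', 'importance', 'big', 'book'] (min_width=24, slack=0)
Line 4: ['laser', 'rainbow', 'snow'] (min_width=18, slack=6)
Total lines: 4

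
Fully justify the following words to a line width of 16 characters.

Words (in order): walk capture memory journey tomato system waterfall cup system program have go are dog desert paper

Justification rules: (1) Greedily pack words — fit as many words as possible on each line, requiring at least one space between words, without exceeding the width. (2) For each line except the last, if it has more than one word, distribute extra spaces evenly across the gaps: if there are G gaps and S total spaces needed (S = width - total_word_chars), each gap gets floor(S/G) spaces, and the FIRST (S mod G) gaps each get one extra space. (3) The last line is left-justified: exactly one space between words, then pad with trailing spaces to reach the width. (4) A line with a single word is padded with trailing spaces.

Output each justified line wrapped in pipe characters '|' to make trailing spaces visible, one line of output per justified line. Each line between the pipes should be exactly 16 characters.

Answer: |walk     capture|
|memory   journey|
|tomato    system|
|waterfall    cup|
|system   program|
|have  go are dog|
|desert paper    |

Derivation:
Line 1: ['walk', 'capture'] (min_width=12, slack=4)
Line 2: ['memory', 'journey'] (min_width=14, slack=2)
Line 3: ['tomato', 'system'] (min_width=13, slack=3)
Line 4: ['waterfall', 'cup'] (min_width=13, slack=3)
Line 5: ['system', 'program'] (min_width=14, slack=2)
Line 6: ['have', 'go', 'are', 'dog'] (min_width=15, slack=1)
Line 7: ['desert', 'paper'] (min_width=12, slack=4)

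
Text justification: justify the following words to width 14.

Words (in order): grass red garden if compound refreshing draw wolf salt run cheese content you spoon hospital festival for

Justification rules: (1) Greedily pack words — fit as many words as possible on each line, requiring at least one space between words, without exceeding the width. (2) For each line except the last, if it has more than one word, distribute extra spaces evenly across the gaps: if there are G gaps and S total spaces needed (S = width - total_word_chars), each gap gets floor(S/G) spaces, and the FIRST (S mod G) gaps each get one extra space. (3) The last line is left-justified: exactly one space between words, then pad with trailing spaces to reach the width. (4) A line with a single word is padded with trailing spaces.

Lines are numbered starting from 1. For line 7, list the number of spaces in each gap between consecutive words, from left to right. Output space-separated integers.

Line 1: ['grass', 'red'] (min_width=9, slack=5)
Line 2: ['garden', 'if'] (min_width=9, slack=5)
Line 3: ['compound'] (min_width=8, slack=6)
Line 4: ['refreshing'] (min_width=10, slack=4)
Line 5: ['draw', 'wolf', 'salt'] (min_width=14, slack=0)
Line 6: ['run', 'cheese'] (min_width=10, slack=4)
Line 7: ['content', 'you'] (min_width=11, slack=3)
Line 8: ['spoon', 'hospital'] (min_width=14, slack=0)
Line 9: ['festival', 'for'] (min_width=12, slack=2)

Answer: 4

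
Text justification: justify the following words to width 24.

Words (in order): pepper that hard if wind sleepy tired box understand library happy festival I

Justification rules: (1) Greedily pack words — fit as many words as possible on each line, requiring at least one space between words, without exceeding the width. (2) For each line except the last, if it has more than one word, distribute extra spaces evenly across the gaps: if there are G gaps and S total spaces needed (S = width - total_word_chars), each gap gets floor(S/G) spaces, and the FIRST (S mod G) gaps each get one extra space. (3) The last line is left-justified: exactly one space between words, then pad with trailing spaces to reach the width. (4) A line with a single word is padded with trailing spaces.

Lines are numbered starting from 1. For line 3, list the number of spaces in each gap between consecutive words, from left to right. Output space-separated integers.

Answer: 1 1

Derivation:
Line 1: ['pepper', 'that', 'hard', 'if', 'wind'] (min_width=24, slack=0)
Line 2: ['sleepy', 'tired', 'box'] (min_width=16, slack=8)
Line 3: ['understand', 'library', 'happy'] (min_width=24, slack=0)
Line 4: ['festival', 'I'] (min_width=10, slack=14)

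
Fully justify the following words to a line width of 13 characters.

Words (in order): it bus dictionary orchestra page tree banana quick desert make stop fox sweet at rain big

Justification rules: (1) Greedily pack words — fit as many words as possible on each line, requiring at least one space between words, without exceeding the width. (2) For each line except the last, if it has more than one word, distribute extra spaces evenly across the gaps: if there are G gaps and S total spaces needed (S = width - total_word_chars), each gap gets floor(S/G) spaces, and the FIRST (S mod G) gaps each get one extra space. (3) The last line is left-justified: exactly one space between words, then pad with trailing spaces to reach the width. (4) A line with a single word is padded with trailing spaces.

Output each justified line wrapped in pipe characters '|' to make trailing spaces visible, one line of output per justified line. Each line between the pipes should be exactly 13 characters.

Answer: |it        bus|
|dictionary   |
|orchestra    |
|page     tree|
|banana  quick|
|desert   make|
|stop      fox|
|sweet at rain|
|big          |

Derivation:
Line 1: ['it', 'bus'] (min_width=6, slack=7)
Line 2: ['dictionary'] (min_width=10, slack=3)
Line 3: ['orchestra'] (min_width=9, slack=4)
Line 4: ['page', 'tree'] (min_width=9, slack=4)
Line 5: ['banana', 'quick'] (min_width=12, slack=1)
Line 6: ['desert', 'make'] (min_width=11, slack=2)
Line 7: ['stop', 'fox'] (min_width=8, slack=5)
Line 8: ['sweet', 'at', 'rain'] (min_width=13, slack=0)
Line 9: ['big'] (min_width=3, slack=10)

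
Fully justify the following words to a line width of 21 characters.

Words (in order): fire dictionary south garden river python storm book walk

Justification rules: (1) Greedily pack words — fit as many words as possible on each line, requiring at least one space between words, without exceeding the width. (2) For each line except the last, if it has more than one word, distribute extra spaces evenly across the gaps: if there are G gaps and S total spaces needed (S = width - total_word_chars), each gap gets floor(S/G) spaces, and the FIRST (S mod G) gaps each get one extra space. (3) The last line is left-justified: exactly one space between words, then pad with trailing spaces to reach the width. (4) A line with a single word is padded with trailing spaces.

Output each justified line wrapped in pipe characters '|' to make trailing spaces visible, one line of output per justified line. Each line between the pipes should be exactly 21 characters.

Answer: |fire dictionary south|
|garden  river  python|
|storm book walk      |

Derivation:
Line 1: ['fire', 'dictionary', 'south'] (min_width=21, slack=0)
Line 2: ['garden', 'river', 'python'] (min_width=19, slack=2)
Line 3: ['storm', 'book', 'walk'] (min_width=15, slack=6)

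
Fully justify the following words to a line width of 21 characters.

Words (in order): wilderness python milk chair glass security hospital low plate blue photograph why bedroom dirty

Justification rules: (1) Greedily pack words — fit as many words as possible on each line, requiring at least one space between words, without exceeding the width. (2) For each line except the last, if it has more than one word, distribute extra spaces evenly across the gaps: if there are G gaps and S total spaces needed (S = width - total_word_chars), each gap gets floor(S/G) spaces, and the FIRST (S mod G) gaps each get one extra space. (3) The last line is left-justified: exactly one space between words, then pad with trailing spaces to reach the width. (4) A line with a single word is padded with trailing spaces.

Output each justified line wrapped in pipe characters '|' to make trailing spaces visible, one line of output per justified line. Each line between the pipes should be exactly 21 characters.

Line 1: ['wilderness', 'python'] (min_width=17, slack=4)
Line 2: ['milk', 'chair', 'glass'] (min_width=16, slack=5)
Line 3: ['security', 'hospital', 'low'] (min_width=21, slack=0)
Line 4: ['plate', 'blue', 'photograph'] (min_width=21, slack=0)
Line 5: ['why', 'bedroom', 'dirty'] (min_width=17, slack=4)

Answer: |wilderness     python|
|milk    chair   glass|
|security hospital low|
|plate blue photograph|
|why bedroom dirty    |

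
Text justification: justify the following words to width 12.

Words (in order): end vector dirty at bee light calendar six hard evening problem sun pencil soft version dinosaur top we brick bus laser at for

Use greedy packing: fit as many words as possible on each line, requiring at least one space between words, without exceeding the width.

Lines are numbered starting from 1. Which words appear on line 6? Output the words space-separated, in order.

Answer: problem sun

Derivation:
Line 1: ['end', 'vector'] (min_width=10, slack=2)
Line 2: ['dirty', 'at', 'bee'] (min_width=12, slack=0)
Line 3: ['light'] (min_width=5, slack=7)
Line 4: ['calendar', 'six'] (min_width=12, slack=0)
Line 5: ['hard', 'evening'] (min_width=12, slack=0)
Line 6: ['problem', 'sun'] (min_width=11, slack=1)
Line 7: ['pencil', 'soft'] (min_width=11, slack=1)
Line 8: ['version'] (min_width=7, slack=5)
Line 9: ['dinosaur', 'top'] (min_width=12, slack=0)
Line 10: ['we', 'brick', 'bus'] (min_width=12, slack=0)
Line 11: ['laser', 'at', 'for'] (min_width=12, slack=0)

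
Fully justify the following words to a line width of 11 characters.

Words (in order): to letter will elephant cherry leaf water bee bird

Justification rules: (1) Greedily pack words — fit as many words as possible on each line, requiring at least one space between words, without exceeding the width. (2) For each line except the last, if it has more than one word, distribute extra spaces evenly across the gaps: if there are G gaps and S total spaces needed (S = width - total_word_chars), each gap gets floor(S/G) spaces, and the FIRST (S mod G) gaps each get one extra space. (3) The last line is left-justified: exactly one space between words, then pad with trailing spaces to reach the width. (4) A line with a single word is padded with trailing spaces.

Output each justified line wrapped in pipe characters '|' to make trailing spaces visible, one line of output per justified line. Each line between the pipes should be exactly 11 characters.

Answer: |to   letter|
|will       |
|elephant   |
|cherry leaf|
|water   bee|
|bird       |

Derivation:
Line 1: ['to', 'letter'] (min_width=9, slack=2)
Line 2: ['will'] (min_width=4, slack=7)
Line 3: ['elephant'] (min_width=8, slack=3)
Line 4: ['cherry', 'leaf'] (min_width=11, slack=0)
Line 5: ['water', 'bee'] (min_width=9, slack=2)
Line 6: ['bird'] (min_width=4, slack=7)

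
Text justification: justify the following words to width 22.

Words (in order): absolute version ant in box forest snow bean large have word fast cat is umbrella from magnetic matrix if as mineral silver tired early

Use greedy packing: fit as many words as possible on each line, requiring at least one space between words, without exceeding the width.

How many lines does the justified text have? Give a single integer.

Answer: 7

Derivation:
Line 1: ['absolute', 'version', 'ant'] (min_width=20, slack=2)
Line 2: ['in', 'box', 'forest', 'snow'] (min_width=18, slack=4)
Line 3: ['bean', 'large', 'have', 'word'] (min_width=20, slack=2)
Line 4: ['fast', 'cat', 'is', 'umbrella'] (min_width=20, slack=2)
Line 5: ['from', 'magnetic', 'matrix'] (min_width=20, slack=2)
Line 6: ['if', 'as', 'mineral', 'silver'] (min_width=20, slack=2)
Line 7: ['tired', 'early'] (min_width=11, slack=11)
Total lines: 7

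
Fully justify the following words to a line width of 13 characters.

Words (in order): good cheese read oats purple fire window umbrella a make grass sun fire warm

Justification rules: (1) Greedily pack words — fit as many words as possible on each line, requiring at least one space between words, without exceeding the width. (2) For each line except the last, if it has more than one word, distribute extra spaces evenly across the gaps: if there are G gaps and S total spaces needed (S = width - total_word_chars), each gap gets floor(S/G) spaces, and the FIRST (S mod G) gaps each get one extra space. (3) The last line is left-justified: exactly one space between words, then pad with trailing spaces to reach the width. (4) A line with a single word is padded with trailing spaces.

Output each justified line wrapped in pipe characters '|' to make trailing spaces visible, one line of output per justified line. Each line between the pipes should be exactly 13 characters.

Line 1: ['good', 'cheese'] (min_width=11, slack=2)
Line 2: ['read', 'oats'] (min_width=9, slack=4)
Line 3: ['purple', 'fire'] (min_width=11, slack=2)
Line 4: ['window'] (min_width=6, slack=7)
Line 5: ['umbrella', 'a'] (min_width=10, slack=3)
Line 6: ['make', 'grass'] (min_width=10, slack=3)
Line 7: ['sun', 'fire', 'warm'] (min_width=13, slack=0)

Answer: |good   cheese|
|read     oats|
|purple   fire|
|window       |
|umbrella    a|
|make    grass|
|sun fire warm|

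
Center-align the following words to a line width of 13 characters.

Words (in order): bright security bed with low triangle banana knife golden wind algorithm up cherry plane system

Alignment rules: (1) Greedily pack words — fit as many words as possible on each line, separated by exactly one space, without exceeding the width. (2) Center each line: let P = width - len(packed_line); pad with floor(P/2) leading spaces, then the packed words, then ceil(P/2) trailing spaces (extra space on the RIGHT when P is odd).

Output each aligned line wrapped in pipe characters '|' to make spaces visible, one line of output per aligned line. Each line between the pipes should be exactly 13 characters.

Line 1: ['bright'] (min_width=6, slack=7)
Line 2: ['security', 'bed'] (min_width=12, slack=1)
Line 3: ['with', 'low'] (min_width=8, slack=5)
Line 4: ['triangle'] (min_width=8, slack=5)
Line 5: ['banana', 'knife'] (min_width=12, slack=1)
Line 6: ['golden', 'wind'] (min_width=11, slack=2)
Line 7: ['algorithm', 'up'] (min_width=12, slack=1)
Line 8: ['cherry', 'plane'] (min_width=12, slack=1)
Line 9: ['system'] (min_width=6, slack=7)

Answer: |   bright    |
|security bed |
|  with low   |
|  triangle   |
|banana knife |
| golden wind |
|algorithm up |
|cherry plane |
|   system    |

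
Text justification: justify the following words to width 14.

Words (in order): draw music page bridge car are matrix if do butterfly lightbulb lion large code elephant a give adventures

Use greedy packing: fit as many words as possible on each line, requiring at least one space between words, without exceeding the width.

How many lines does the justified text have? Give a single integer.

Line 1: ['draw', 'music'] (min_width=10, slack=4)
Line 2: ['page', 'bridge'] (min_width=11, slack=3)
Line 3: ['car', 'are', 'matrix'] (min_width=14, slack=0)
Line 4: ['if', 'do'] (min_width=5, slack=9)
Line 5: ['butterfly'] (min_width=9, slack=5)
Line 6: ['lightbulb', 'lion'] (min_width=14, slack=0)
Line 7: ['large', 'code'] (min_width=10, slack=4)
Line 8: ['elephant', 'a'] (min_width=10, slack=4)
Line 9: ['give'] (min_width=4, slack=10)
Line 10: ['adventures'] (min_width=10, slack=4)
Total lines: 10

Answer: 10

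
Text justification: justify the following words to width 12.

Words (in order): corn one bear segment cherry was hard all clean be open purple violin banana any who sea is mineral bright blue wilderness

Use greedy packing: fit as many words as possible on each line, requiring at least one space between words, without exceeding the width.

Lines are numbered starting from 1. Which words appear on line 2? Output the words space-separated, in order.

Line 1: ['corn', 'one'] (min_width=8, slack=4)
Line 2: ['bear', 'segment'] (min_width=12, slack=0)
Line 3: ['cherry', 'was'] (min_width=10, slack=2)
Line 4: ['hard', 'all'] (min_width=8, slack=4)
Line 5: ['clean', 'be'] (min_width=8, slack=4)
Line 6: ['open', 'purple'] (min_width=11, slack=1)
Line 7: ['violin'] (min_width=6, slack=6)
Line 8: ['banana', 'any'] (min_width=10, slack=2)
Line 9: ['who', 'sea', 'is'] (min_width=10, slack=2)
Line 10: ['mineral'] (min_width=7, slack=5)
Line 11: ['bright', 'blue'] (min_width=11, slack=1)
Line 12: ['wilderness'] (min_width=10, slack=2)

Answer: bear segment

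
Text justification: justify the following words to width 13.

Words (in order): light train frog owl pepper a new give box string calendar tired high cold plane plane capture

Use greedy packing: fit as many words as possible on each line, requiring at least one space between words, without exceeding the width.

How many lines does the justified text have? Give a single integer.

Line 1: ['light', 'train'] (min_width=11, slack=2)
Line 2: ['frog', 'owl'] (min_width=8, slack=5)
Line 3: ['pepper', 'a', 'new'] (min_width=12, slack=1)
Line 4: ['give', 'box'] (min_width=8, slack=5)
Line 5: ['string'] (min_width=6, slack=7)
Line 6: ['calendar'] (min_width=8, slack=5)
Line 7: ['tired', 'high'] (min_width=10, slack=3)
Line 8: ['cold', 'plane'] (min_width=10, slack=3)
Line 9: ['plane', 'capture'] (min_width=13, slack=0)
Total lines: 9

Answer: 9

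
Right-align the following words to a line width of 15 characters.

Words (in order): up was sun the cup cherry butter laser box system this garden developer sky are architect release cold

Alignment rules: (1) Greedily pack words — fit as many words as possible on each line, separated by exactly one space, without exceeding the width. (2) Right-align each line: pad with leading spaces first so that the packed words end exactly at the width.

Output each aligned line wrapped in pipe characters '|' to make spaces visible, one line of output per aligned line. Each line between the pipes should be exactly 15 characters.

Line 1: ['up', 'was', 'sun', 'the'] (min_width=14, slack=1)
Line 2: ['cup', 'cherry'] (min_width=10, slack=5)
Line 3: ['butter', 'laser'] (min_width=12, slack=3)
Line 4: ['box', 'system', 'this'] (min_width=15, slack=0)
Line 5: ['garden'] (min_width=6, slack=9)
Line 6: ['developer', 'sky'] (min_width=13, slack=2)
Line 7: ['are', 'architect'] (min_width=13, slack=2)
Line 8: ['release', 'cold'] (min_width=12, slack=3)

Answer: | up was sun the|
|     cup cherry|
|   butter laser|
|box system this|
|         garden|
|  developer sky|
|  are architect|
|   release cold|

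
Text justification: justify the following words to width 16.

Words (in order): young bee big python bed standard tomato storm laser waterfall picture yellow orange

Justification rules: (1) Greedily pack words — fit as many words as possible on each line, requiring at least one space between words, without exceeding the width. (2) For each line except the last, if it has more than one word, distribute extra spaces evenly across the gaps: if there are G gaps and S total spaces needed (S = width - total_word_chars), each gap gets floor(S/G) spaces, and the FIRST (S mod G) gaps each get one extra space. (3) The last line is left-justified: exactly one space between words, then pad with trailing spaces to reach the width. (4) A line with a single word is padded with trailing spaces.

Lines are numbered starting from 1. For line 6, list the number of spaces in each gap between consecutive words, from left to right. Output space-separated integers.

Line 1: ['young', 'bee', 'big'] (min_width=13, slack=3)
Line 2: ['python', 'bed'] (min_width=10, slack=6)
Line 3: ['standard', 'tomato'] (min_width=15, slack=1)
Line 4: ['storm', 'laser'] (min_width=11, slack=5)
Line 5: ['waterfall'] (min_width=9, slack=7)
Line 6: ['picture', 'yellow'] (min_width=14, slack=2)
Line 7: ['orange'] (min_width=6, slack=10)

Answer: 3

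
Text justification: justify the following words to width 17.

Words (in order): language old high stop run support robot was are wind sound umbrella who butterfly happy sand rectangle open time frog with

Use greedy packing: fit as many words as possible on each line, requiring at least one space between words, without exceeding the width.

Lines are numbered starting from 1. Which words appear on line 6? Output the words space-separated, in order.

Line 1: ['language', 'old', 'high'] (min_width=17, slack=0)
Line 2: ['stop', 'run', 'support'] (min_width=16, slack=1)
Line 3: ['robot', 'was', 'are'] (min_width=13, slack=4)
Line 4: ['wind', 'sound'] (min_width=10, slack=7)
Line 5: ['umbrella', 'who'] (min_width=12, slack=5)
Line 6: ['butterfly', 'happy'] (min_width=15, slack=2)
Line 7: ['sand', 'rectangle'] (min_width=14, slack=3)
Line 8: ['open', 'time', 'frog'] (min_width=14, slack=3)
Line 9: ['with'] (min_width=4, slack=13)

Answer: butterfly happy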